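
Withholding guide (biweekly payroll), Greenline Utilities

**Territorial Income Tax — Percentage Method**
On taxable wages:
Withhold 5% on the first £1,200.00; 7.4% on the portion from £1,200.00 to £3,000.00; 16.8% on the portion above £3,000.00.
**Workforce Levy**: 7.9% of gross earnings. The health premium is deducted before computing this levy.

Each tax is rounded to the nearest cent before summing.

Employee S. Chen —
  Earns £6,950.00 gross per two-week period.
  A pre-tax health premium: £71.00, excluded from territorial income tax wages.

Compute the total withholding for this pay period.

Territorial Income Tax: taxable = £6,950.00 − £71.00 = £6,879.00
  £193.20 + 16.8% × (£6,879.00 − £3,000.00) = £193.20 + 16.8% × £3,879.00 = £844.87
Workforce Levy: 7.9% × £6,879.00 = £543.44
Total: £844.87 + £543.44 = £1,388.31

£1,388.31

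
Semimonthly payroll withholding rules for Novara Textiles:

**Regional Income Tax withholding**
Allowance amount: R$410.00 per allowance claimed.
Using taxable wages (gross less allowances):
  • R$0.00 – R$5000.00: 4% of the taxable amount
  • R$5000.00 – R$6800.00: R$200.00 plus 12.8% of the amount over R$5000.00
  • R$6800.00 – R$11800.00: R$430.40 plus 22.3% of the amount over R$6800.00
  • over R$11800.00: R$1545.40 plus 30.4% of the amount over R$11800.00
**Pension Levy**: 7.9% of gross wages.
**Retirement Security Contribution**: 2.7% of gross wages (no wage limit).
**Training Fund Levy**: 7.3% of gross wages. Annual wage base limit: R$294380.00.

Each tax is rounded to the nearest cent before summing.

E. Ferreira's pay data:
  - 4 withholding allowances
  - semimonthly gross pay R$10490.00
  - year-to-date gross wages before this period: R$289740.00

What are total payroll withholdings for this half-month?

R$2338.21

Regional Income Tax: taxable = R$10490.00 − 4×R$410.00 = R$8850.00
  R$430.40 + 22.3% × (R$8850.00 − R$6800.00) = R$430.40 + 22.3% × R$2050.00 = R$887.55
Pension Levy: 7.9% × R$10490.00 = R$828.71
Retirement Security Contribution: 2.7% × R$10490.00 = R$283.23
Training Fund Levy: cap R$294380.00 − YTD R$289740.00 = R$4640.00 subject; 7.3% × R$4640.00 = R$338.72
Total: R$887.55 + R$828.71 + R$283.23 + R$338.72 = R$2338.21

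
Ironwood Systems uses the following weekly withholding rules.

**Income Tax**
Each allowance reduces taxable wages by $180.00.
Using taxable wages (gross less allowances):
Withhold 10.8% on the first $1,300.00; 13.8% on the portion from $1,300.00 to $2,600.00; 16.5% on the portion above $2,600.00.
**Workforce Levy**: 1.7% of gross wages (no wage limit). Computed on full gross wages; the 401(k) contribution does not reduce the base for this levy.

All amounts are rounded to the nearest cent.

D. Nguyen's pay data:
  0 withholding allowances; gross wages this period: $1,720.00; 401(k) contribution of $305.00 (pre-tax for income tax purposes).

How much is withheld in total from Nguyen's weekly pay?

$185.51

Income Tax: taxable = $1,720.00 − $305.00 = $1,415.00
  $140.40 + 13.8% × ($1,415.00 − $1,300.00) = $140.40 + 13.8% × $115.00 = $156.27
Workforce Levy: 1.7% × $1,720.00 = $29.24
Total: $156.27 + $29.24 = $185.51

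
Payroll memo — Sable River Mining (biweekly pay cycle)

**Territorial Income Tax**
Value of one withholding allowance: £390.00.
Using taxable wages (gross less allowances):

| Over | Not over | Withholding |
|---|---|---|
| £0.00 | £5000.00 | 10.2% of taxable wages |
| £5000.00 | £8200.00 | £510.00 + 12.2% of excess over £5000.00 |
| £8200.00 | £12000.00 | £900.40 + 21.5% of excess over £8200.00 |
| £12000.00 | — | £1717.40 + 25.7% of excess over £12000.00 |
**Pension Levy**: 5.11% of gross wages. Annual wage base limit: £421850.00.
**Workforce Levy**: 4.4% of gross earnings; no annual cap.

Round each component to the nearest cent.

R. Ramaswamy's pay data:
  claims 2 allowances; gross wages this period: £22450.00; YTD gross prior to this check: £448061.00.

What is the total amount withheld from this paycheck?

£5190.39

Territorial Income Tax: taxable = £22450.00 − 2×£390.00 = £21670.00
  £1717.40 + 25.7% × (£21670.00 − £12000.00) = £1717.40 + 25.7% × £9670.00 = £4202.59
Pension Levy: YTD £448061.00 ≥ cap £421850.00 → £0.00
Workforce Levy: 4.4% × £22450.00 = £987.80
Total: £4202.59 + £0.00 + £987.80 = £5190.39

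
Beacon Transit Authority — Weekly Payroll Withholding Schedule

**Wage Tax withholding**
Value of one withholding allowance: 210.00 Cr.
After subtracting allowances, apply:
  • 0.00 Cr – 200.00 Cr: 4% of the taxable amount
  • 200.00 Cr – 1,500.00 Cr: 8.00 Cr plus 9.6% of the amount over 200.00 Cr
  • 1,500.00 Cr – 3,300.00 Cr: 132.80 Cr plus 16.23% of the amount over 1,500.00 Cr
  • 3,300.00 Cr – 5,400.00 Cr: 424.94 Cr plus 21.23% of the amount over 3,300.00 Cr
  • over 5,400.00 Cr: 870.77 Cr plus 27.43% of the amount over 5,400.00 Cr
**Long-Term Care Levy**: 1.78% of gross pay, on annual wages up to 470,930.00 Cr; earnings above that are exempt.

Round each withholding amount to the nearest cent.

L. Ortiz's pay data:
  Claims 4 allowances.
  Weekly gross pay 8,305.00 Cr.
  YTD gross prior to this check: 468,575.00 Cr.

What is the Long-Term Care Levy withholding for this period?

41.92 Cr

Long-Term Care Levy: cap 470,930.00 Cr − YTD 468,575.00 Cr = 2,355.00 Cr subject; 1.78% × 2,355.00 Cr = 41.92 Cr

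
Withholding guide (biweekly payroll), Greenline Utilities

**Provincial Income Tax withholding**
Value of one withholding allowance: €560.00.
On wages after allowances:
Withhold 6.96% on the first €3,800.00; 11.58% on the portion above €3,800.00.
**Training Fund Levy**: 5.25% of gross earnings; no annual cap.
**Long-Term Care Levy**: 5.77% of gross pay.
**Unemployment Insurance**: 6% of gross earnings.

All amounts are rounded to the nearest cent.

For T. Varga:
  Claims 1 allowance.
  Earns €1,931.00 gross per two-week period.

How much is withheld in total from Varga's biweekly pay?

€424.08

Provincial Income Tax: taxable = €1,931.00 − 1×€560.00 = €1,371.00
  6.96% × €1,371.00 = €95.42
Training Fund Levy: 5.25% × €1,931.00 = €101.38
Long-Term Care Levy: 5.77% × €1,931.00 = €111.42
Unemployment Insurance: 6% × €1,931.00 = €115.86
Total: €95.42 + €101.38 + €111.42 + €115.86 = €424.08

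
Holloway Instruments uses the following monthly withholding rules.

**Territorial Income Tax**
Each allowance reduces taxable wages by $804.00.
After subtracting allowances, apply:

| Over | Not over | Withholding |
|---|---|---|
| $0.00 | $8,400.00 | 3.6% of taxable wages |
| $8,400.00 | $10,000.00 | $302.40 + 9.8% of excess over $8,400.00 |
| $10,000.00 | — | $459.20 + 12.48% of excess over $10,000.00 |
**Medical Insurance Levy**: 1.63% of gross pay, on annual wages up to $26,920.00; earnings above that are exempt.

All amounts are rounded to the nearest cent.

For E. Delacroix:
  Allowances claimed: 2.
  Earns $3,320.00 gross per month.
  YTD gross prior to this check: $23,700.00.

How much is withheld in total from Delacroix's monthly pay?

Territorial Income Tax: taxable = $3,320.00 − 2×$804.00 = $1,712.00
  3.6% × $1,712.00 = $61.63
Medical Insurance Levy: cap $26,920.00 − YTD $23,700.00 = $3,220.00 subject; 1.63% × $3,220.00 = $52.49
Total: $61.63 + $52.49 = $114.12

$114.12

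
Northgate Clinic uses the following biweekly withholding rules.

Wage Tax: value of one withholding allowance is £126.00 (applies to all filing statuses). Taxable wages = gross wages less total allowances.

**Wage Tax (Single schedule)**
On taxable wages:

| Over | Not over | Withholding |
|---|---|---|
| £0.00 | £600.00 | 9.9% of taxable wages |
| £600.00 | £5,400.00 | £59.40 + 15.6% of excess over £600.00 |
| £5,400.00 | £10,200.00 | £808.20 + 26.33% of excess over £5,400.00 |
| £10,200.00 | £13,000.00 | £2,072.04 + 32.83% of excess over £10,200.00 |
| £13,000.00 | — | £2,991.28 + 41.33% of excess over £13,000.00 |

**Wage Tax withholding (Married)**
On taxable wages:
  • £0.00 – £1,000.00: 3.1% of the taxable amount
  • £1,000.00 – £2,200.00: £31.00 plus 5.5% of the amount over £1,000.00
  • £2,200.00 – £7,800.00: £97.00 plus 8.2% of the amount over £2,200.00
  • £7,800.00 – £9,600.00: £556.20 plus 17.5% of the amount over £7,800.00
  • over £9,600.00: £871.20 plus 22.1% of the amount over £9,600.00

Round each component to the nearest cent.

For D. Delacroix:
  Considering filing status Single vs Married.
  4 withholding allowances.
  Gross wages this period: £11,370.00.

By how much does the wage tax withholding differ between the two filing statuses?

£1,139.70

Wage Tax (Single): taxable = £11,370.00 − 4×£126.00 = £10,866.00
  £2,072.04 + 32.83% × (£10,866.00 − £10,200.00) = £2,072.04 + 32.83% × £666.00 = £2,290.69
Wage Tax (Married): taxable = £11,370.00 − 4×£126.00 = £10,866.00
  £871.20 + 22.1% × (£10,866.00 − £9,600.00) = £871.20 + 22.1% × £1,266.00 = £1,150.99
Difference: |£2,290.69 − £1,150.99| = £1,139.70 (higher under Single)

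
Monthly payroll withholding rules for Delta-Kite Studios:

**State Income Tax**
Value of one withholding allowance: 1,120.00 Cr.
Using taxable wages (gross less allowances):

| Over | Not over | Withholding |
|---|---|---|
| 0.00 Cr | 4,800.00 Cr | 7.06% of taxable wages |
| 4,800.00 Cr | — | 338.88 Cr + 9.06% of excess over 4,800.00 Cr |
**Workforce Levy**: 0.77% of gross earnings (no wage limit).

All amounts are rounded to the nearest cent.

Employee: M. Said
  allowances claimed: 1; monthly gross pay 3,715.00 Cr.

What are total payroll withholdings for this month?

State Income Tax: taxable = 3,715.00 Cr − 1×1,120.00 Cr = 2,595.00 Cr
  7.06% × 2,595.00 Cr = 183.21 Cr
Workforce Levy: 0.77% × 3,715.00 Cr = 28.61 Cr
Total: 183.21 Cr + 28.61 Cr = 211.82 Cr

211.82 Cr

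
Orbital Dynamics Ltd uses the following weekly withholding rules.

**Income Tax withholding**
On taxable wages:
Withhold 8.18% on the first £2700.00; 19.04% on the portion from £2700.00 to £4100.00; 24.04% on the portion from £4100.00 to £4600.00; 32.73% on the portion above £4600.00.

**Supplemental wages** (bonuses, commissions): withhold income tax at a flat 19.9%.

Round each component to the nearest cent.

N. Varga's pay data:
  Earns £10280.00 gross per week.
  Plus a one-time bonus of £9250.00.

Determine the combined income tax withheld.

Income Tax: taxable = £10280.00
  £607.62 + 32.73% × (£10280.00 − £4600.00) = £607.62 + 32.73% × £5680.00 = £2466.68
Supplemental (19.9% flat on bonus): 19.9% × £9250.00 = £1840.75
Total income tax: £2466.68 + £1840.75 = £4307.43

£4307.43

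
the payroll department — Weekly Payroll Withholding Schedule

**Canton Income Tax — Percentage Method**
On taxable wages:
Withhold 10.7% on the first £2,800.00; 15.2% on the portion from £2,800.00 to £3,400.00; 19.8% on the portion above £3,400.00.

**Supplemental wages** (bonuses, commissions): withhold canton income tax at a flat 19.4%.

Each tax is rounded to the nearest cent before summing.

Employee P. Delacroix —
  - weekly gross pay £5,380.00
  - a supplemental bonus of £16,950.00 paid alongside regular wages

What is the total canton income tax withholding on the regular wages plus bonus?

£4,071.14

Canton Income Tax: taxable = £5,380.00
  £390.80 + 19.8% × (£5,380.00 − £3,400.00) = £390.80 + 19.8% × £1,980.00 = £782.84
Supplemental (19.4% flat on bonus): 19.4% × £16,950.00 = £3,288.30
Total canton income tax: £782.84 + £3,288.30 = £4,071.14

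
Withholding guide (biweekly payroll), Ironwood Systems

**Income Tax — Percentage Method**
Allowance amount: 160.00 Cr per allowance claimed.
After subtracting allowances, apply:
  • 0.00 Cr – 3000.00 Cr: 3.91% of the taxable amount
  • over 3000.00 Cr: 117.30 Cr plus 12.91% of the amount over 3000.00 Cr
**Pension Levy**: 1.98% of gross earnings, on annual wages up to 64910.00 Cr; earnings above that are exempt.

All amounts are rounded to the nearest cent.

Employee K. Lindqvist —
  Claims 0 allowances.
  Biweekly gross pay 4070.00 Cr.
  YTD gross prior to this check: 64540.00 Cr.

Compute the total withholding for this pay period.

262.77 Cr

Income Tax: taxable = 4070.00 Cr
  117.30 Cr + 12.91% × (4070.00 Cr − 3000.00 Cr) = 117.30 Cr + 12.91% × 1070.00 Cr = 255.44 Cr
Pension Levy: cap 64910.00 Cr − YTD 64540.00 Cr = 370.00 Cr subject; 1.98% × 370.00 Cr = 7.33 Cr
Total: 255.44 Cr + 7.33 Cr = 262.77 Cr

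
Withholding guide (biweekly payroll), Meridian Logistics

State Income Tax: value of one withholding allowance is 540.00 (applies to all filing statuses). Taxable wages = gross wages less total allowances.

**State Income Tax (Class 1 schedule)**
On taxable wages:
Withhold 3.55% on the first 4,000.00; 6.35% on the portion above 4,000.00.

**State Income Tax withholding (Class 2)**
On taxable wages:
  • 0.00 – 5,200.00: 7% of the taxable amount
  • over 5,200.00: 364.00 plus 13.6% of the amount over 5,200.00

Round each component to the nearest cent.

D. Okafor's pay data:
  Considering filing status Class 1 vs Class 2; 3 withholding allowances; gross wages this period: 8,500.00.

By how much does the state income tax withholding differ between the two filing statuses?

267.60

State Income Tax (Class 1): taxable = 8,500.00 − 3×540.00 = 6,880.00
  142.00 + 6.35% × (6,880.00 − 4,000.00) = 142.00 + 6.35% × 2,880.00 = 324.88
State Income Tax (Class 2): taxable = 8,500.00 − 3×540.00 = 6,880.00
  364.00 + 13.6% × (6,880.00 − 5,200.00) = 364.00 + 13.6% × 1,680.00 = 592.48
Difference: |324.88 − 592.48| = 267.60 (higher under Class 2)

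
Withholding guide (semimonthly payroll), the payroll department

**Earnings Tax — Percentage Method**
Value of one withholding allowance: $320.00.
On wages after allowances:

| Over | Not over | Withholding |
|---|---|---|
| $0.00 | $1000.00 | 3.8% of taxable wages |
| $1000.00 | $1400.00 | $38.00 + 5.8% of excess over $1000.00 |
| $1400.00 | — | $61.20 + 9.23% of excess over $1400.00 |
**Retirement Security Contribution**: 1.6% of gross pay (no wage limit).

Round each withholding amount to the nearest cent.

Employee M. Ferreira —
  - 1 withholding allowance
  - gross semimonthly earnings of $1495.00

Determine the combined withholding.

$72.07

Earnings Tax: taxable = $1495.00 − 1×$320.00 = $1175.00
  $38.00 + 5.8% × ($1175.00 − $1000.00) = $38.00 + 5.8% × $175.00 = $48.15
Retirement Security Contribution: 1.6% × $1495.00 = $23.92
Total: $48.15 + $23.92 = $72.07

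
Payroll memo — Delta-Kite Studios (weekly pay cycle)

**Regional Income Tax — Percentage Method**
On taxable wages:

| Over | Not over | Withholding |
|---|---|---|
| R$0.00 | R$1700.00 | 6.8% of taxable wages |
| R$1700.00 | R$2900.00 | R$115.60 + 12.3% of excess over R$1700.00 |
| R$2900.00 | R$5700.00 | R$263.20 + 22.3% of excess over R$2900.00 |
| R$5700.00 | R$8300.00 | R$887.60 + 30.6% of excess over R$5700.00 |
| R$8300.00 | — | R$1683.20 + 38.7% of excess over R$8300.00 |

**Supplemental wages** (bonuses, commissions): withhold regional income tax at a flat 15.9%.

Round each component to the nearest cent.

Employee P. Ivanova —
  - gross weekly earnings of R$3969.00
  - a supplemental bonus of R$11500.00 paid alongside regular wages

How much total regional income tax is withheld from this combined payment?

R$2330.09

Regional Income Tax: taxable = R$3969.00
  R$263.20 + 22.3% × (R$3969.00 − R$2900.00) = R$263.20 + 22.3% × R$1069.00 = R$501.59
Supplemental (15.9% flat on bonus): 15.9% × R$11500.00 = R$1828.50
Total regional income tax: R$501.59 + R$1828.50 = R$2330.09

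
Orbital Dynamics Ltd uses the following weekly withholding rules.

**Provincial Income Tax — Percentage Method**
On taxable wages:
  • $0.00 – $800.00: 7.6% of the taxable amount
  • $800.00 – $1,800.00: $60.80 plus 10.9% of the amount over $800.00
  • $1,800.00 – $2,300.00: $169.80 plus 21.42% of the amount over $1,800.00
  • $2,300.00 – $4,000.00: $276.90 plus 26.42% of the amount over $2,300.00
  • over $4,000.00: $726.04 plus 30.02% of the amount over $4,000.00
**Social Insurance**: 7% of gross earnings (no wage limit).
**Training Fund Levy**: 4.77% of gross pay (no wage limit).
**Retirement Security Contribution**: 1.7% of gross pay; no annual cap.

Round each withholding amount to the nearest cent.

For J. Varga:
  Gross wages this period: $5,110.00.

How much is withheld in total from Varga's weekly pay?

Provincial Income Tax: taxable = $5,110.00
  $726.04 + 30.02% × ($5,110.00 − $4,000.00) = $726.04 + 30.02% × $1,110.00 = $1,059.26
Social Insurance: 7% × $5,110.00 = $357.70
Training Fund Levy: 4.77% × $5,110.00 = $243.75
Retirement Security Contribution: 1.7% × $5,110.00 = $86.87
Total: $1,059.26 + $357.70 + $243.75 + $86.87 = $1,747.58

$1,747.58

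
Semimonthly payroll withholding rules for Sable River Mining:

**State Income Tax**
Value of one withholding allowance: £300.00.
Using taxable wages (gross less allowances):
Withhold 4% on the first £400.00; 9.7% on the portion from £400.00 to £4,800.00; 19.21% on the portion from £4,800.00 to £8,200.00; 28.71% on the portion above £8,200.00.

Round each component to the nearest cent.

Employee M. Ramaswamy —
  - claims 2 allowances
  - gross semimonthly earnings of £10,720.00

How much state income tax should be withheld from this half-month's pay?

£1,647.17

State Income Tax: taxable = £10,720.00 − 2×£300.00 = £10,120.00
  £1,095.94 + 28.71% × (£10,120.00 − £8,200.00) = £1,095.94 + 28.71% × £1,920.00 = £1,647.17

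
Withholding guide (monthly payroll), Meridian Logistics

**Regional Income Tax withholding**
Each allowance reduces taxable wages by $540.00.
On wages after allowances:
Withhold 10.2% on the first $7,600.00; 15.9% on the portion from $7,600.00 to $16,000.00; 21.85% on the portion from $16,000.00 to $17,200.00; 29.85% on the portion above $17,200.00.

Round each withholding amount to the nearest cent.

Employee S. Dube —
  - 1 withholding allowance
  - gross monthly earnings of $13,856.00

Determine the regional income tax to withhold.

Regional Income Tax: taxable = $13,856.00 − 1×$540.00 = $13,316.00
  $775.20 + 15.9% × ($13,316.00 − $7,600.00) = $775.20 + 15.9% × $5,716.00 = $1,684.04

$1,684.04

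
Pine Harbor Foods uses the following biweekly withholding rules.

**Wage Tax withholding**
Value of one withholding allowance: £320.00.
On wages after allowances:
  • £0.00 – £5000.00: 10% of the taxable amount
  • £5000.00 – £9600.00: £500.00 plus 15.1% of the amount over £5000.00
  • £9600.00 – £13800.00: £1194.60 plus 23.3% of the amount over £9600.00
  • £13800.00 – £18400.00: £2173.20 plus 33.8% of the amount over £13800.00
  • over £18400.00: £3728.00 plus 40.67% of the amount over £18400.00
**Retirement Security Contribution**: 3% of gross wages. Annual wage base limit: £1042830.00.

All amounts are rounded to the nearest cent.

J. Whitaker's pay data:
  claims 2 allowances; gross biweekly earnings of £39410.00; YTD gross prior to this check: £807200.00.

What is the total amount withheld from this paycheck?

£13194.78

Wage Tax: taxable = £39410.00 − 2×£320.00 = £38770.00
  £3728.00 + 40.67% × (£38770.00 − £18400.00) = £3728.00 + 40.67% × £20370.00 = £12012.48
Retirement Security Contribution: 3% × £39410.00 = £1182.30
Total: £12012.48 + £1182.30 = £13194.78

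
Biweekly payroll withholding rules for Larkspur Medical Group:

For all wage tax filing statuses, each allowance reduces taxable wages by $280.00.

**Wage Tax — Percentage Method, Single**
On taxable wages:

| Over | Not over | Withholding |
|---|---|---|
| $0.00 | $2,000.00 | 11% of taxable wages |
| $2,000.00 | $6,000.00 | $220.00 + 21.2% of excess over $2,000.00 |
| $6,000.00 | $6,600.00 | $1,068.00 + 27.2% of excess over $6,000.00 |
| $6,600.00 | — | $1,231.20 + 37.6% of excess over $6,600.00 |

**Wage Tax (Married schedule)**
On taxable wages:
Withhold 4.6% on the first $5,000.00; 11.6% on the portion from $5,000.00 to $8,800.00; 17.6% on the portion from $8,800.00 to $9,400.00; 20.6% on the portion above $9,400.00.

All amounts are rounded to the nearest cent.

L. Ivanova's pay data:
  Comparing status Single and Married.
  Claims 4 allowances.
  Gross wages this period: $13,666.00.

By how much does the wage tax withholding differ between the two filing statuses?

Wage Tax (Single): taxable = $13,666.00 − 4×$280.00 = $12,546.00
  $1,231.20 + 37.6% × ($12,546.00 − $6,600.00) = $1,231.20 + 37.6% × $5,946.00 = $3,466.90
Wage Tax (Married): taxable = $13,666.00 − 4×$280.00 = $12,546.00
  $776.40 + 20.6% × ($12,546.00 − $9,400.00) = $776.40 + 20.6% × $3,146.00 = $1,424.48
Difference: |$3,466.90 − $1,424.48| = $2,042.42 (higher under Single)

$2,042.42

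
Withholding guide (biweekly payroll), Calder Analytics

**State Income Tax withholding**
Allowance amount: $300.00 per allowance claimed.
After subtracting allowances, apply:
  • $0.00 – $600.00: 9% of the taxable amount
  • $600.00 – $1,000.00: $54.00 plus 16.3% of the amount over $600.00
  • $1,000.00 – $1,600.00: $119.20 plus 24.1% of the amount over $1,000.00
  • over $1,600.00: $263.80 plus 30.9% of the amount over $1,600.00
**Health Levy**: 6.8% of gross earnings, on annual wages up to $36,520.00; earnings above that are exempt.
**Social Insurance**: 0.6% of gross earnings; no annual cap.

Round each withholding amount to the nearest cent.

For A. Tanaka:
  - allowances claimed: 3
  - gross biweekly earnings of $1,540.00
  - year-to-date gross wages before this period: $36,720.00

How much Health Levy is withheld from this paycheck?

$0.00

Health Levy: YTD $36,720.00 ≥ cap $36,520.00 → $0.00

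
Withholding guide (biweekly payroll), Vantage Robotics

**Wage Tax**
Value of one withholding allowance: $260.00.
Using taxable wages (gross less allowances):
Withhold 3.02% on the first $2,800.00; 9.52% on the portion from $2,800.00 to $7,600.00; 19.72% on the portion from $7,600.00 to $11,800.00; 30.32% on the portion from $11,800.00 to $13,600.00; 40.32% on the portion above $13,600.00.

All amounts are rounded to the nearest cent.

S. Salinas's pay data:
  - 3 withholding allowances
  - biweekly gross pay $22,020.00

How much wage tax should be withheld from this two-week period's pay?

$4,995.97

Wage Tax: taxable = $22,020.00 − 3×$260.00 = $21,240.00
  $1,915.52 + 40.32% × ($21,240.00 − $13,600.00) = $1,915.52 + 40.32% × $7,640.00 = $4,995.97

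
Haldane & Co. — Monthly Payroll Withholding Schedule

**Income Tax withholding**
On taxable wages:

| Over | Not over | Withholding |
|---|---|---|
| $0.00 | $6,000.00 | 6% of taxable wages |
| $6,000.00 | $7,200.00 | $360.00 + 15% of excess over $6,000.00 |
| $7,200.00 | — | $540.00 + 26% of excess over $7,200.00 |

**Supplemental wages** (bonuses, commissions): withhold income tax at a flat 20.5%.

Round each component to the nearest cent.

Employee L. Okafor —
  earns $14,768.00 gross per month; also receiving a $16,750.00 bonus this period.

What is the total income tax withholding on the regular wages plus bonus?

Income Tax: taxable = $14,768.00
  $540.00 + 26% × ($14,768.00 − $7,200.00) = $540.00 + 26% × $7,568.00 = $2,507.68
Supplemental (20.5% flat on bonus): 20.5% × $16,750.00 = $3,433.75
Total income tax: $2,507.68 + $3,433.75 = $5,941.43

$5,941.43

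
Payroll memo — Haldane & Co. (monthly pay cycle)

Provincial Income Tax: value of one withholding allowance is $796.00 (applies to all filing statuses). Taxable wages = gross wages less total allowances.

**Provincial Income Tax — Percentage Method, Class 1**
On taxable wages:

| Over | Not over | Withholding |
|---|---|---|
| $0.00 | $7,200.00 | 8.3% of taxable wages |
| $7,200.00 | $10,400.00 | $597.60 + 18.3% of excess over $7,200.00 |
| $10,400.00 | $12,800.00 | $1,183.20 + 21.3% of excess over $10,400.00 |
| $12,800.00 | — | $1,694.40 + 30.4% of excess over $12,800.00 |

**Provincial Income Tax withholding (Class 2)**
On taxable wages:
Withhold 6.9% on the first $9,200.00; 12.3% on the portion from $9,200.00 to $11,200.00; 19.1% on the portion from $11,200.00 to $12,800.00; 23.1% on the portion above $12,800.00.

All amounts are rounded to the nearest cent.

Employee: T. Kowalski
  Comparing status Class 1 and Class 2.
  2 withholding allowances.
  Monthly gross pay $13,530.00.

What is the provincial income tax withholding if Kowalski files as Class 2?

$1,021.76

Provincial Income Tax (Class 2): taxable = $13,530.00 − 2×$796.00 = $11,938.00
  $880.80 + 19.1% × ($11,938.00 − $11,200.00) = $880.80 + 19.1% × $738.00 = $1,021.76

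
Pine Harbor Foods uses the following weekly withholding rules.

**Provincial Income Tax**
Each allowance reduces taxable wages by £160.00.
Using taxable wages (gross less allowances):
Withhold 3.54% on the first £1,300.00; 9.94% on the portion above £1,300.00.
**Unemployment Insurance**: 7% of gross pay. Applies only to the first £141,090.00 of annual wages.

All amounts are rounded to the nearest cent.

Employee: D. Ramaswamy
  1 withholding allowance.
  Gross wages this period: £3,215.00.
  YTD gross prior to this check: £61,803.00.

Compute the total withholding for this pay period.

£445.52

Provincial Income Tax: taxable = £3,215.00 − 1×£160.00 = £3,055.00
  £46.02 + 9.94% × (£3,055.00 − £1,300.00) = £46.02 + 9.94% × £1,755.00 = £220.47
Unemployment Insurance: 7% × £3,215.00 = £225.05
Total: £220.47 + £225.05 = £445.52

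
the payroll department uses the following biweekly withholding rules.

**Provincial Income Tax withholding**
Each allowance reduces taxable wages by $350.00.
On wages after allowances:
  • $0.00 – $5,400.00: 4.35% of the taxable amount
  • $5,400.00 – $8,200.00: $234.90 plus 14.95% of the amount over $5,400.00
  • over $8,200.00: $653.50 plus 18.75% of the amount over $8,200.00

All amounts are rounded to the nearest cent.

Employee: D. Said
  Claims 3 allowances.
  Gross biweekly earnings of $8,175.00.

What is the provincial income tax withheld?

$492.79

Provincial Income Tax: taxable = $8,175.00 − 3×$350.00 = $7,125.00
  $234.90 + 14.95% × ($7,125.00 − $5,400.00) = $234.90 + 14.95% × $1,725.00 = $492.79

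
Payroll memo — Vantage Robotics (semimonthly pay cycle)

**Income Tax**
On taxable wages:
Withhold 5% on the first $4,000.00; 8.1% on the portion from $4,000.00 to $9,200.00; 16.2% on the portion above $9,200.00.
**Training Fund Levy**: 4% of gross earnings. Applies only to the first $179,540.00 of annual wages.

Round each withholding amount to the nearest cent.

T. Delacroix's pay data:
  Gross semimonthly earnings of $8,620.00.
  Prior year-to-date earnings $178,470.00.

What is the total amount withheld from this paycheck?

$617.02

Income Tax: taxable = $8,620.00
  $200.00 + 8.1% × ($8,620.00 − $4,000.00) = $200.00 + 8.1% × $4,620.00 = $574.22
Training Fund Levy: cap $179,540.00 − YTD $178,470.00 = $1,070.00 subject; 4% × $1,070.00 = $42.80
Total: $574.22 + $42.80 = $617.02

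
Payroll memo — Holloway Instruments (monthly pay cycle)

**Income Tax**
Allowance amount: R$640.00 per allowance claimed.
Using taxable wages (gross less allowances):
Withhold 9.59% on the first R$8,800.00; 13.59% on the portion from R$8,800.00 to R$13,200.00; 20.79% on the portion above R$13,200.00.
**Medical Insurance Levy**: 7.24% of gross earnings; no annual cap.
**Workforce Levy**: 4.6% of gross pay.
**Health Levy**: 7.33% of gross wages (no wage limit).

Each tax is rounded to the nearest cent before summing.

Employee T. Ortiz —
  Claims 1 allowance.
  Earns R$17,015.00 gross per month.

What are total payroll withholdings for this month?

R$5,363.74

Income Tax: taxable = R$17,015.00 − 1×R$640.00 = R$16,375.00
  R$1,441.88 + 20.79% × (R$16,375.00 − R$13,200.00) = R$1,441.88 + 20.79% × R$3,175.00 = R$2,101.96
Medical Insurance Levy: 7.24% × R$17,015.00 = R$1,231.89
Workforce Levy: 4.6% × R$17,015.00 = R$782.69
Health Levy: 7.33% × R$17,015.00 = R$1,247.20
Total: R$2,101.96 + R$1,231.89 + R$782.69 + R$1,247.20 = R$5,363.74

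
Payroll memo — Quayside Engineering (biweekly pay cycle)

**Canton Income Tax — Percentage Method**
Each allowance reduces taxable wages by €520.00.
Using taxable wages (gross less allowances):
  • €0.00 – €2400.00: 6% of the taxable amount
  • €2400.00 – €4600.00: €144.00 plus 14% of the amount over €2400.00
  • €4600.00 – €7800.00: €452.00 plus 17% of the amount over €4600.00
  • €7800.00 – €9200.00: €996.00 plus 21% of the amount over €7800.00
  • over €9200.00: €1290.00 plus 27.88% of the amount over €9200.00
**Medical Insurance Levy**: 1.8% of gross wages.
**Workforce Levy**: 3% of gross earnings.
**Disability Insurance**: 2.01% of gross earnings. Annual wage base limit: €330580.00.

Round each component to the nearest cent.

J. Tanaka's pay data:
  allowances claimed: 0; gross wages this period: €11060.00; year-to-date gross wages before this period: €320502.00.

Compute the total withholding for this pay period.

€2542.02

Canton Income Tax: taxable = €11060.00
  €1290.00 + 27.88% × (€11060.00 − €9200.00) = €1290.00 + 27.88% × €1860.00 = €1808.57
Medical Insurance Levy: 1.8% × €11060.00 = €199.08
Workforce Levy: 3% × €11060.00 = €331.80
Disability Insurance: cap €330580.00 − YTD €320502.00 = €10078.00 subject; 2.01% × €10078.00 = €202.57
Total: €1808.57 + €199.08 + €331.80 + €202.57 = €2542.02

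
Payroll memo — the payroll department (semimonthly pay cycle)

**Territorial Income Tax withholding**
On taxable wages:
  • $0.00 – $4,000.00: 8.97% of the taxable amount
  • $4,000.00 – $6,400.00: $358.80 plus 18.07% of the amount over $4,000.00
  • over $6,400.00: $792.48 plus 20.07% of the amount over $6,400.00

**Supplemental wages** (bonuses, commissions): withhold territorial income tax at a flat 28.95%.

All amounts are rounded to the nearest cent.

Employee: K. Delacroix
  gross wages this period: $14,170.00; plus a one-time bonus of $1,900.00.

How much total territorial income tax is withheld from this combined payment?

$2,901.97

Territorial Income Tax: taxable = $14,170.00
  $792.48 + 20.07% × ($14,170.00 − $6,400.00) = $792.48 + 20.07% × $7,770.00 = $2,351.92
Supplemental (28.95% flat on bonus): 28.95% × $1,900.00 = $550.05
Total territorial income tax: $2,351.92 + $550.05 = $2,901.97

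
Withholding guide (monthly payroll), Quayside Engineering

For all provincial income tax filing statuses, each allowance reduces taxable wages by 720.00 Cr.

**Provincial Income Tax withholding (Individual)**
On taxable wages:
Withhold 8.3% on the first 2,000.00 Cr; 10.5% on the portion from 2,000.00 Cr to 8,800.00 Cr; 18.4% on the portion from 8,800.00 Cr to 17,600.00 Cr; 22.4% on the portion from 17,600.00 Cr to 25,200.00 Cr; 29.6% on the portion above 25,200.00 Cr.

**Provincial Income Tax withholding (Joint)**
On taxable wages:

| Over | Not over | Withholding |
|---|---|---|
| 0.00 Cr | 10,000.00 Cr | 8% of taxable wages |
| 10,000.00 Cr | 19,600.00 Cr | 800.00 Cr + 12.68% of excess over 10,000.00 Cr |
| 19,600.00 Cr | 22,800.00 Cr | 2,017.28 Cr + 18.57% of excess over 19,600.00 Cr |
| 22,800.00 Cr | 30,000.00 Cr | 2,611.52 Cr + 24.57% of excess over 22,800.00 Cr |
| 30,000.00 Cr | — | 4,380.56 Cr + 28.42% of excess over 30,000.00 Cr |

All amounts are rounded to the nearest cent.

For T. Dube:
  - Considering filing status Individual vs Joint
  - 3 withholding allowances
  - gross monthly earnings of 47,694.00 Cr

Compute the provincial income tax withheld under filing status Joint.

8,795.32 Cr

Provincial Income Tax (Joint): taxable = 47,694.00 Cr − 3×720.00 Cr = 45,534.00 Cr
  4,380.56 Cr + 28.42% × (45,534.00 Cr − 30,000.00 Cr) = 4,380.56 Cr + 28.42% × 15,534.00 Cr = 8,795.32 Cr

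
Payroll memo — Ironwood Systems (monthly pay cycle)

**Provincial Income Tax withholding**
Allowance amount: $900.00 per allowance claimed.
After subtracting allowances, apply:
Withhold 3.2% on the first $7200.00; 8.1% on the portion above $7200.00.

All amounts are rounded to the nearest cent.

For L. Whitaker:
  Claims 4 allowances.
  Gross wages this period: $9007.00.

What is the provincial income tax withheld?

$173.02

Provincial Income Tax: taxable = $9007.00 − 4×$900.00 = $5407.00
  3.2% × $5407.00 = $173.02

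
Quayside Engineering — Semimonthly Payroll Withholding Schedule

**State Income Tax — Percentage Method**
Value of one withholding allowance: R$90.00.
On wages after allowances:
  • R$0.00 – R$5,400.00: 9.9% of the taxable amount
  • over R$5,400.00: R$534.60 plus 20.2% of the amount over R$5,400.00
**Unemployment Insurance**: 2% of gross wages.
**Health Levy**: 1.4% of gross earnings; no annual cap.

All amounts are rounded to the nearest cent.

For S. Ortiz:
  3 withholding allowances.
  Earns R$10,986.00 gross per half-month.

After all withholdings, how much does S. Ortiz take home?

State Income Tax: taxable = R$10,986.00 − 3×R$90.00 = R$10,716.00
  R$534.60 + 20.2% × (R$10,716.00 − R$5,400.00) = R$534.60 + 20.2% × R$5,316.00 = R$1,608.43
Unemployment Insurance: 2% × R$10,986.00 = R$219.72
Health Levy: 1.4% × R$10,986.00 = R$153.80
Total withheld: R$1,608.43 + R$219.72 + R$153.80 = R$1,981.95
Net pay: R$10,986.00 − R$1,981.95 = R$9,004.05

R$9,004.05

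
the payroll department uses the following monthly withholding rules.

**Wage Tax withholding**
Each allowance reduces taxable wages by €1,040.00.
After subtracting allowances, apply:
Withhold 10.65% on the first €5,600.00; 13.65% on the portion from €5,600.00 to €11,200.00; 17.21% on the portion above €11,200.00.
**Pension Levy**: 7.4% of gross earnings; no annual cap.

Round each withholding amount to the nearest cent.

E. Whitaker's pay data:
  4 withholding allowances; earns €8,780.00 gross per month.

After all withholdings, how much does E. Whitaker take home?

Wage Tax: taxable = €8,780.00 − 4×€1,040.00 = €4,620.00
  10.65% × €4,620.00 = €492.03
Pension Levy: 7.4% × €8,780.00 = €649.72
Total withheld: €492.03 + €649.72 = €1,141.75
Net pay: €8,780.00 − €1,141.75 = €7,638.25

€7,638.25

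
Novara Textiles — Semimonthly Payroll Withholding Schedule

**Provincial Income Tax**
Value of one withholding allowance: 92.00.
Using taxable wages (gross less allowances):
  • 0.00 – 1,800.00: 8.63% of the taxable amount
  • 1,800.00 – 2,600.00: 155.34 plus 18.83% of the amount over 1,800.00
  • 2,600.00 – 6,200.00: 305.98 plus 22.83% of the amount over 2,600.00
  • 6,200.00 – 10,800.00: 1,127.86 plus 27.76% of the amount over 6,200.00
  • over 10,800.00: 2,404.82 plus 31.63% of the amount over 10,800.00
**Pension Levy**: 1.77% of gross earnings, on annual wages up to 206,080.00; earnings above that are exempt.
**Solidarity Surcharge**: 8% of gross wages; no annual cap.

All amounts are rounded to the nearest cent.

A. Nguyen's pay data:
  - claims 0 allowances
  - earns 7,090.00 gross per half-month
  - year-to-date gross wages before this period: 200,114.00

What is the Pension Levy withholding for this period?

Pension Levy: cap 206,080.00 − YTD 200,114.00 = 5,966.00 subject; 1.77% × 5,966.00 = 105.60

105.60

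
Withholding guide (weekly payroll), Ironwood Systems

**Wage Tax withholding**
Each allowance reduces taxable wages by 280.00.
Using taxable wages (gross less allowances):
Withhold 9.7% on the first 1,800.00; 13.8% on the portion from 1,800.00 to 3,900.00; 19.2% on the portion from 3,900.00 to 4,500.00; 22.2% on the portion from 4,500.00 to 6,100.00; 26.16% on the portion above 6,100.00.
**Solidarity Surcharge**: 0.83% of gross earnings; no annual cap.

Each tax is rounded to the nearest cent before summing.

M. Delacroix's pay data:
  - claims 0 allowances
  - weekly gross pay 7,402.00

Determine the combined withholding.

1,336.84

Wage Tax: taxable = 7,402.00
  934.80 + 26.16% × (7,402.00 − 6,100.00) = 934.80 + 26.16% × 1,302.00 = 1,275.40
Solidarity Surcharge: 0.83% × 7,402.00 = 61.44
Total: 1,275.40 + 61.44 = 1,336.84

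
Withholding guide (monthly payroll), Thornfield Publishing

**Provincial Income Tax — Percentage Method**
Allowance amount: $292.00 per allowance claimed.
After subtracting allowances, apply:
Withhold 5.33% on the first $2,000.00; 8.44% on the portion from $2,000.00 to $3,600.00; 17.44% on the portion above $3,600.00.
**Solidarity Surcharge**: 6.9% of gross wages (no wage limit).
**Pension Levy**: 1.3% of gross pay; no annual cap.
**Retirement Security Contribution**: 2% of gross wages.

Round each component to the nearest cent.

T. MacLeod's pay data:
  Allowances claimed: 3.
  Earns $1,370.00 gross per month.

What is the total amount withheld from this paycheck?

Provincial Income Tax: taxable = $1,370.00 − 3×$292.00 = $494.00
  5.33% × $494.00 = $26.33
Solidarity Surcharge: 6.9% × $1,370.00 = $94.53
Pension Levy: 1.3% × $1,370.00 = $17.81
Retirement Security Contribution: 2% × $1,370.00 = $27.40
Total: $26.33 + $94.53 + $17.81 + $27.40 = $166.07

$166.07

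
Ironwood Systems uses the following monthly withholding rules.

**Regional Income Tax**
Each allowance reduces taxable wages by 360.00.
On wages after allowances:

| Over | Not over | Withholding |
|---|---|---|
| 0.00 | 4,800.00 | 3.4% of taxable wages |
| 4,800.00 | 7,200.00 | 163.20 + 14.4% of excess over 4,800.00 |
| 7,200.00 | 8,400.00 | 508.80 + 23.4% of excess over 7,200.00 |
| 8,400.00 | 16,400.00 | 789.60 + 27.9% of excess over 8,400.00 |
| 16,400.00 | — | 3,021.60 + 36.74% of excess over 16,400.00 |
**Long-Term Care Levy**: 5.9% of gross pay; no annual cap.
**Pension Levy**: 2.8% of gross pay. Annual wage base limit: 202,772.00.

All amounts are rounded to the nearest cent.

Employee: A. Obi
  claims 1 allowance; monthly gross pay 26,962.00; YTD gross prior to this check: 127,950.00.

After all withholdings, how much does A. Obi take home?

Regional Income Tax: taxable = 26,962.00 − 1×360.00 = 26,602.00
  3,021.60 + 36.74% × (26,602.00 − 16,400.00) = 3,021.60 + 36.74% × 10,202.00 = 6,769.81
Long-Term Care Levy: 5.9% × 26,962.00 = 1,590.76
Pension Levy: 2.8% × 26,962.00 = 754.94
Total withheld: 6,769.81 + 1,590.76 + 754.94 = 9,115.51
Net pay: 26,962.00 − 9,115.51 = 17,846.49

17,846.49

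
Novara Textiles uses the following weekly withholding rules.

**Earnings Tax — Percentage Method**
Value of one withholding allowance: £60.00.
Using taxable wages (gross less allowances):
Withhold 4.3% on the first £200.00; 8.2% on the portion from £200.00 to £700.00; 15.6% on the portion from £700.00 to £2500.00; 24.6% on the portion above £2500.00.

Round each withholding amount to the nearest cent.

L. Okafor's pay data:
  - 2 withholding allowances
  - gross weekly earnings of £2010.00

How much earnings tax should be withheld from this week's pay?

Earnings Tax: taxable = £2010.00 − 2×£60.00 = £1890.00
  £49.60 + 15.6% × (£1890.00 − £700.00) = £49.60 + 15.6% × £1190.00 = £235.24

£235.24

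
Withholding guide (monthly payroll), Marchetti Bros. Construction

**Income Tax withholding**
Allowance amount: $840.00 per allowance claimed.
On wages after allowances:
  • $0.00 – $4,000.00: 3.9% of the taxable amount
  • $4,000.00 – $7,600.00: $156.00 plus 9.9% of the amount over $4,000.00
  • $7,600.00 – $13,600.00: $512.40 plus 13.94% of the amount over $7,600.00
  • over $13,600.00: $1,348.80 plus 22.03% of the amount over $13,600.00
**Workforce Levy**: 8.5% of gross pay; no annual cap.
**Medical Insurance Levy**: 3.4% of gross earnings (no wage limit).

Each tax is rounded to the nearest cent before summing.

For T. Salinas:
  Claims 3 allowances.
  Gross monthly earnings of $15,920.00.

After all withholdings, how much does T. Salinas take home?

$12,704.60

Income Tax: taxable = $15,920.00 − 3×$840.00 = $13,400.00
  $512.40 + 13.94% × ($13,400.00 − $7,600.00) = $512.40 + 13.94% × $5,800.00 = $1,320.92
Workforce Levy: 8.5% × $15,920.00 = $1,353.20
Medical Insurance Levy: 3.4% × $15,920.00 = $541.28
Total withheld: $1,320.92 + $1,353.20 + $541.28 = $3,215.40
Net pay: $15,920.00 − $3,215.40 = $12,704.60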